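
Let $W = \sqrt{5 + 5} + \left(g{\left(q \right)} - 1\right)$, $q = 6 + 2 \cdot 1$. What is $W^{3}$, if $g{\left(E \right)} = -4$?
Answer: $-275 + 85 \sqrt{10} \approx -6.2064$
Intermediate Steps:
$q = 8$ ($q = 6 + 2 = 8$)
$W = -5 + \sqrt{10}$ ($W = \sqrt{5 + 5} - 5 = \sqrt{10} - 5 = -5 + \sqrt{10} \approx -1.8377$)
$W^{3} = \left(-5 + \sqrt{10}\right)^{3}$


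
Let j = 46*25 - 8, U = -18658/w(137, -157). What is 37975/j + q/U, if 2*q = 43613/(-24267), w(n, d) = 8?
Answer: 8597139975017/258533774706 ≈ 33.253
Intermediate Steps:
U = -9329/4 (U = -18658/8 = -18658*1/8 = -9329/4 ≈ -2332.3)
q = -43613/48534 (q = (43613/(-24267))/2 = (43613*(-1/24267))/2 = (1/2)*(-43613/24267) = -43613/48534 ≈ -0.89861)
j = 1142 (j = 1150 - 8 = 1142)
37975/j + q/U = 37975/1142 - 43613/(48534*(-9329/4)) = 37975*(1/1142) - 43613/48534*(-4/9329) = 37975/1142 + 87226/226386843 = 8597139975017/258533774706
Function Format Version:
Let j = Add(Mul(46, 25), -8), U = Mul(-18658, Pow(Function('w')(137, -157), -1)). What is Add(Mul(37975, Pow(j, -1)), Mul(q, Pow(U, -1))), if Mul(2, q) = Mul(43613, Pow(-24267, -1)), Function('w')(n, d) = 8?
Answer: Rational(8597139975017, 258533774706) ≈ 33.253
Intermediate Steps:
U = Rational(-9329, 4) (U = Mul(-18658, Pow(8, -1)) = Mul(-18658, Rational(1, 8)) = Rational(-9329, 4) ≈ -2332.3)
q = Rational(-43613, 48534) (q = Mul(Rational(1, 2), Mul(43613, Pow(-24267, -1))) = Mul(Rational(1, 2), Mul(43613, Rational(-1, 24267))) = Mul(Rational(1, 2), Rational(-43613, 24267)) = Rational(-43613, 48534) ≈ -0.89861)
j = 1142 (j = Add(1150, -8) = 1142)
Add(Mul(37975, Pow(j, -1)), Mul(q, Pow(U, -1))) = Add(Mul(37975, Pow(1142, -1)), Mul(Rational(-43613, 48534), Pow(Rational(-9329, 4), -1))) = Add(Mul(37975, Rational(1, 1142)), Mul(Rational(-43613, 48534), Rational(-4, 9329))) = Add(Rational(37975, 1142), Rational(87226, 226386843)) = Rational(8597139975017, 258533774706)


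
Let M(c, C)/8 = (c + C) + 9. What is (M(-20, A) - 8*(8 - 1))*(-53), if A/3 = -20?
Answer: 33072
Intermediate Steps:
A = -60 (A = 3*(-20) = -60)
M(c, C) = 72 + 8*C + 8*c (M(c, C) = 8*((c + C) + 9) = 8*((C + c) + 9) = 8*(9 + C + c) = 72 + 8*C + 8*c)
(M(-20, A) - 8*(8 - 1))*(-53) = ((72 + 8*(-60) + 8*(-20)) - 8*(8 - 1))*(-53) = ((72 - 480 - 160) - 8*7)*(-53) = (-568 - 56)*(-53) = -624*(-53) = 33072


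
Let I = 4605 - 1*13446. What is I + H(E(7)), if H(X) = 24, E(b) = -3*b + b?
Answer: -8817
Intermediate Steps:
E(b) = -2*b
I = -8841 (I = 4605 - 13446 = -8841)
I + H(E(7)) = -8841 + 24 = -8817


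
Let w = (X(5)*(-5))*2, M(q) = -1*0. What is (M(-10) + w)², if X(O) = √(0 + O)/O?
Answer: 20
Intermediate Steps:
M(q) = 0
X(O) = O^(-½) (X(O) = √O/O = O^(-½))
w = -2*√5 (w = (-5/√5)*2 = ((√5/5)*(-5))*2 = -√5*2 = -2*√5 ≈ -4.4721)
(M(-10) + w)² = (0 - 2*√5)² = (-2*√5)² = 20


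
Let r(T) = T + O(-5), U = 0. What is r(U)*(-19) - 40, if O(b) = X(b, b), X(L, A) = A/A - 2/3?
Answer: -139/3 ≈ -46.333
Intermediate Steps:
X(L, A) = ⅓ (X(L, A) = 1 - 2*⅓ = 1 - ⅔ = ⅓)
O(b) = ⅓
r(T) = ⅓ + T (r(T) = T + ⅓ = ⅓ + T)
r(U)*(-19) - 40 = (⅓ + 0)*(-19) - 40 = (⅓)*(-19) - 40 = -19/3 - 40 = -139/3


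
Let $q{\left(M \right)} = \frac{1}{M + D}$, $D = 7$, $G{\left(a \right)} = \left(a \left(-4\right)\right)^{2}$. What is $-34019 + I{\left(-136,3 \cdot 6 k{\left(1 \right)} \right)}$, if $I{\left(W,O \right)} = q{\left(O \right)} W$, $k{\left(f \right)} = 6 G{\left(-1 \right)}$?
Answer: $- \frac{59023101}{1735} \approx -34019.0$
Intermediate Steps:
$G{\left(a \right)} = 16 a^{2}$ ($G{\left(a \right)} = \left(- 4 a\right)^{2} = 16 a^{2}$)
$k{\left(f \right)} = 96$ ($k{\left(f \right)} = 6 \cdot 16 \left(-1\right)^{2} = 6 \cdot 16 \cdot 1 = 6 \cdot 16 = 96$)
$q{\left(M \right)} = \frac{1}{7 + M}$ ($q{\left(M \right)} = \frac{1}{M + 7} = \frac{1}{7 + M}$)
$I{\left(W,O \right)} = \frac{W}{7 + O}$
$-34019 + I{\left(-136,3 \cdot 6 k{\left(1 \right)} \right)} = -34019 - \frac{136}{7 + 3 \cdot 6 \cdot 96} = -34019 - \frac{136}{7 + 18 \cdot 96} = -34019 - \frac{136}{7 + 1728} = -34019 - \frac{136}{1735} = - \frac{59023101}{1735}$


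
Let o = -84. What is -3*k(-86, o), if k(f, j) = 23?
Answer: -69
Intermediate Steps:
-3*k(-86, o) = -3*23 = -69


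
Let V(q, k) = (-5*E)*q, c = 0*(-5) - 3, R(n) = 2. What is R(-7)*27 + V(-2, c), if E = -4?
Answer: 14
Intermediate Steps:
c = -3 (c = 0 - 3 = -3)
V(q, k) = 20*q (V(q, k) = (-5*(-4))*q = 20*q)
R(-7)*27 + V(-2, c) = 2*27 + 20*(-2) = 54 - 40 = 14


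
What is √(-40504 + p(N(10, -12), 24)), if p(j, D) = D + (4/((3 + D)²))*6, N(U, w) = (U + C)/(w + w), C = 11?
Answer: 2*I*√7377474/27 ≈ 201.2*I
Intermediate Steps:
N(U, w) = (11 + U)/(2*w) (N(U, w) = (U + 11)/(w + w) = (11 + U)/((2*w)) = (11 + U)*(1/(2*w)) = (11 + U)/(2*w))
p(j, D) = D + 24/(3 + D)² (p(j, D) = D + (4/(3 + D)²)*6 = D + 24/(3 + D)²)
√(-40504 + p(N(10, -12), 24)) = √(-40504 + (24 + 24/(3 + 24)²)) = √(-40504 + (24 + 24/27²)) = √(-40504 + (24 + 24*(1/729))) = √(-40504 + (24 + 8/243)) = √(-40504 + 5840/243) = √(-9836632/243) = 2*I*√7377474/27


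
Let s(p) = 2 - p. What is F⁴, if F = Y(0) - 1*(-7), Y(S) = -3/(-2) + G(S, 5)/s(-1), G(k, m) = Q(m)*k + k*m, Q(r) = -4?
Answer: 83521/16 ≈ 5220.1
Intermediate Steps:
G(k, m) = -4*k + k*m
Y(S) = 3/2 + S/3 (Y(S) = -3/(-2) + (S*(-4 + 5))/(2 - 1*(-1)) = -3*(-½) + (S*1)/(2 + 1) = 3/2 + S/3)
F = 17/2 (F = (3/2 + (⅓)*0) - 1*(-7) = (3/2 + 0) + 7 = 3/2 + 7 = 17/2 ≈ 8.5000)
F⁴ = (17/2)⁴ = 83521/16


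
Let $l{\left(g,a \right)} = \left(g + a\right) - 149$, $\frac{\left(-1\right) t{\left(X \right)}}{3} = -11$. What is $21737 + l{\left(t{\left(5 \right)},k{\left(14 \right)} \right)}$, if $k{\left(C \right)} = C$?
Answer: $21635$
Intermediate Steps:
$t{\left(X \right)} = 33$ ($t{\left(X \right)} = \left(-3\right) \left(-11\right) = 33$)
$l{\left(g,a \right)} = -149 + a + g$ ($l{\left(g,a \right)} = \left(a + g\right) - 149 = -149 + a + g$)
$21737 + l{\left(t{\left(5 \right)},k{\left(14 \right)} \right)} = 21737 + \left(-149 + 14 + 33\right) = 21737 - 102 = 21635$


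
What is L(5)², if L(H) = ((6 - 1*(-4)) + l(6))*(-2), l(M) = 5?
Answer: 900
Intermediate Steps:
L(H) = -30 (L(H) = ((6 - 1*(-4)) + 5)*(-2) = ((6 + 4) + 5)*(-2) = (10 + 5)*(-2) = 15*(-2) = -30)
L(5)² = (-30)² = 900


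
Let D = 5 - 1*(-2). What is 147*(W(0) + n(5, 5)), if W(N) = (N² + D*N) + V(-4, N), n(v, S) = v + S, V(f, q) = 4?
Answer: 2058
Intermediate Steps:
D = 7 (D = 5 + 2 = 7)
n(v, S) = S + v
W(N) = 4 + N² + 7*N (W(N) = (N² + 7*N) + 4 = 4 + N² + 7*N)
147*(W(0) + n(5, 5)) = 147*((4 + 0² + 7*0) + (5 + 5)) = 147*((4 + 0 + 0) + 10) = 147*(4 + 10) = 147*14 = 2058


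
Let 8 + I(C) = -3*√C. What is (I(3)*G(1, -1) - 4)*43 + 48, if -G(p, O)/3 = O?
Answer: -1156 - 387*√3 ≈ -1826.3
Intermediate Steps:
G(p, O) = -3*O
I(C) = -8 - 3*√C
(I(3)*G(1, -1) - 4)*43 + 48 = ((-8 - 3*√3)*(-3*(-1)) - 4)*43 + 48 = ((-8 - 3*√3)*3 - 4)*43 + 48 = ((-24 - 9*√3) - 4)*43 + 48 = (-28 - 9*√3)*43 + 48 = (-1204 - 387*√3) + 48 = -1156 - 387*√3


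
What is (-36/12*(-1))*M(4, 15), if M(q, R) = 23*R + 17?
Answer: 1086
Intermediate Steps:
M(q, R) = 17 + 23*R
(-36/12*(-1))*M(4, 15) = (-36/12*(-1))*(17 + 23*15) = (-36*1/12*(-1))*(17 + 345) = -3*(-1)*362 = 3*362 = 1086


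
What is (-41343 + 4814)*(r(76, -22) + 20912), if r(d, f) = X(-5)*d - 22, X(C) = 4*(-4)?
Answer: -718671546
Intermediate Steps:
X(C) = -16
r(d, f) = -22 - 16*d (r(d, f) = -16*d - 22 = -22 - 16*d)
(-41343 + 4814)*(r(76, -22) + 20912) = (-41343 + 4814)*((-22 - 16*76) + 20912) = -36529*((-22 - 1216) + 20912) = -36529*(-1238 + 20912) = -36529*19674 = -718671546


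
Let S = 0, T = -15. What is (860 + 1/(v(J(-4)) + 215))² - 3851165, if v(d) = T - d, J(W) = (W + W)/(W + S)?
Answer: -121985453699/39204 ≈ -3.1116e+6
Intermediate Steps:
J(W) = 2 (J(W) = (W + W)/(W + 0) = (2*W)/W = 2)
v(d) = -15 - d
(860 + 1/(v(J(-4)) + 215))² - 3851165 = (860 + 1/((-15 - 1*2) + 215))² - 3851165 = (860 + 1/((-15 - 2) + 215))² - 3851165 = (860 + 1/(-17 + 215))² - 3851165 = (860 + 1/198)² - 3851165 = (170281/198)² - 3851165 = 28995618961/39204 - 3851165 = -121985453699/39204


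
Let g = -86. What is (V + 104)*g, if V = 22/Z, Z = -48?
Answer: -106855/12 ≈ -8904.6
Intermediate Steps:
V = -11/24 (V = 22/(-48) = 22*(-1/48) = -11/24 ≈ -0.45833)
(V + 104)*g = (-11/24 + 104)*(-86) = (2485/24)*(-86) = -106855/12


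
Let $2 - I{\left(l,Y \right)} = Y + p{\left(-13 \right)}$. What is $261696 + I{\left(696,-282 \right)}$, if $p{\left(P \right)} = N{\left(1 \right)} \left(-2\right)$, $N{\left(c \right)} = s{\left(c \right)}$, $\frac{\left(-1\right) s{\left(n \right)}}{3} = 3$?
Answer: $261962$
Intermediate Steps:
$s{\left(n \right)} = -9$ ($s{\left(n \right)} = \left(-3\right) 3 = -9$)
$N{\left(c \right)} = -9$
$p{\left(P \right)} = 18$ ($p{\left(P \right)} = \left(-9\right) \left(-2\right) = 18$)
$I{\left(l,Y \right)} = -16 - Y$ ($I{\left(l,Y \right)} = 2 - \left(Y + 18\right) = 2 - \left(18 + Y\right) = -16 - Y$)
$261696 + I{\left(696,-282 \right)} = 261696 - -266 = 261696 + \left(-16 + 282\right) = 261696 + 266 = 261962$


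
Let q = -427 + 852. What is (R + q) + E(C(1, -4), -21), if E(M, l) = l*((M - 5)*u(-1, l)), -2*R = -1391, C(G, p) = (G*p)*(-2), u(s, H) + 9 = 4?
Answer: 2871/2 ≈ 1435.5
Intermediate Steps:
u(s, H) = -5 (u(s, H) = -9 + 4 = -5)
C(G, p) = -2*G*p
R = 1391/2 (R = -1/2*(-1391) = 1391/2 ≈ 695.50)
E(M, l) = l*(25 - 5*M) (E(M, l) = l*((M - 5)*(-5)) = l*((-5 + M)*(-5)) = l*(25 - 5*M))
q = 425
(R + q) + E(C(1, -4), -21) = (1391/2 + 425) + 5*(-21)*(5 - (-2)*(-4)) = 2241/2 + 5*(-21)*(5 - 1*8) = 2241/2 + 5*(-21)*(5 - 8) = 2241/2 + 5*(-21)*(-3) = 2241/2 + 315 = 2871/2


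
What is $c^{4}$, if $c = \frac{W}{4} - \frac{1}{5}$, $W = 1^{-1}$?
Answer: $\frac{1}{160000} \approx 6.25 \cdot 10^{-6}$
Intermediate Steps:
$W = 1$
$c = \frac{1}{20}$ ($c = 1 \cdot \frac{1}{4} - \frac{1}{5} = \frac{1}{4} - \frac{1}{5} = \frac{1}{20} \approx 0.05$)
$c^{4} = \left(\frac{1}{20}\right)^{4} = \frac{1}{160000}$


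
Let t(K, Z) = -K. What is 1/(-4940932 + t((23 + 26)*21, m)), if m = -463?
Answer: -1/4941961 ≈ -2.0235e-7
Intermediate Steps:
1/(-4940932 + t((23 + 26)*21, m)) = 1/(-4940932 - (23 + 26)*21) = 1/(-4940932 - 49*21) = 1/(-4940932 - 1*1029) = 1/(-4940932 - 1029) = 1/(-4941961) = -1/4941961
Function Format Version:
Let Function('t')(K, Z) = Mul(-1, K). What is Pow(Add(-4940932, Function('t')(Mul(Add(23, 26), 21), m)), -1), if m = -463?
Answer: Rational(-1, 4941961) ≈ -2.0235e-7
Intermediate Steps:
Pow(Add(-4940932, Function('t')(Mul(Add(23, 26), 21), m)), -1) = Pow(Add(-4940932, Mul(-1, Mul(Add(23, 26), 21))), -1) = Pow(Add(-4940932, Mul(-1, Mul(49, 21))), -1) = Pow(Add(-4940932, Mul(-1, 1029)), -1) = Pow(Add(-4940932, -1029), -1) = Pow(-4941961, -1) = Rational(-1, 4941961)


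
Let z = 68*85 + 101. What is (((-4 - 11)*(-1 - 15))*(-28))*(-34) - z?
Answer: 222599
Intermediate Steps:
z = 5881 (z = 5780 + 101 = 5881)
(((-4 - 11)*(-1 - 15))*(-28))*(-34) - z = (((-4 - 11)*(-1 - 15))*(-28))*(-34) - 1*5881 = (-15*(-16)*(-28))*(-34) - 5881 = (240*(-28))*(-34) - 5881 = -6720*(-34) - 5881 = 228480 - 5881 = 222599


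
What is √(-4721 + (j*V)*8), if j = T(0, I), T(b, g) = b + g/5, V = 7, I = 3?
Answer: I*√117185/5 ≈ 68.465*I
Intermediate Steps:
T(b, g) = b + g/5 (T(b, g) = b + g*(⅕) = b + g/5)
j = ⅗ (j = 0 + (⅕)*3 = 0 + ⅗ = ⅗ ≈ 0.60000)
√(-4721 + (j*V)*8) = √(-4721 + ((⅗)*7)*8) = √(-4721 + (21/5)*8) = √(-4721 + 168/5) = √(-23437/5) = I*√117185/5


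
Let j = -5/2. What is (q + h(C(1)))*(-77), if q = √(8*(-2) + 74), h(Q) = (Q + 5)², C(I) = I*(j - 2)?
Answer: -77/4 - 77*√58 ≈ -605.66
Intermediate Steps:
j = -5/2 (j = -5*½ = -5/2 ≈ -2.5000)
C(I) = -9*I/2 (C(I) = I*(-5/2 - 2) = I*(-9/2) = -9*I/2)
h(Q) = (5 + Q)²
q = √58 (q = √(-16 + 74) = √58 ≈ 7.6158)
(q + h(C(1)))*(-77) = (√58 + (5 - 9/2*1)²)*(-77) = (√58 + (5 - 9/2)²)*(-77) = (√58 + (½)²)*(-77) = (√58 + ¼)*(-77) = (¼ + √58)*(-77) = -77/4 - 77*√58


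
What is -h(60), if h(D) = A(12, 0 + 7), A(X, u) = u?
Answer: -7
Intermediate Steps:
h(D) = 7 (h(D) = 0 + 7 = 7)
-h(60) = -1*7 = -7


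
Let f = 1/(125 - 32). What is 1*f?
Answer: 1/93 ≈ 0.010753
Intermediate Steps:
f = 1/93 ≈ 0.010753
1*f = 1*(1/93) = 1/93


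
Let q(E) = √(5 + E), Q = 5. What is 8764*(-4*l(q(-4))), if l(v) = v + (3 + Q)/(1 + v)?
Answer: -175280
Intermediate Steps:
l(v) = v + 8/(1 + v) (l(v) = v + (3 + 5)/(1 + v) = v + 8/(1 + v))
8764*(-4*l(q(-4))) = 8764*(-4*(8 + √(5 - 4) + (√(5 - 4))²)/(1 + √(5 - 4))) = 8764*(-4*(8 + √1 + (√1)²)/(1 + √1)) = 8764*(-4*(8 + 1 + 1²)/(1 + 1)) = 8764*(-4*(8 + 1 + 1)/2) = 8764*(-2*10) = 8764*(-4*5) = 8764*(-20) = -175280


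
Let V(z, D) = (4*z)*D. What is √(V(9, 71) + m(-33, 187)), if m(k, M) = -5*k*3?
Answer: 3*√339 ≈ 55.236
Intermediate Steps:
V(z, D) = 4*D*z
m(k, M) = -15*k
√(V(9, 71) + m(-33, 187)) = √(4*71*9 - 15*(-33)) = √(2556 + 495) = √3051 = 3*√339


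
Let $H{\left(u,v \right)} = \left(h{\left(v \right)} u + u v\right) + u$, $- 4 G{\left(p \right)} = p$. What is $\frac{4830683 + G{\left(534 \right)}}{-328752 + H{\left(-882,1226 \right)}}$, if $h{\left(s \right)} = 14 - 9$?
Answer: $- \frac{9661099}{2830752} \approx -3.4129$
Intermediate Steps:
$G{\left(p \right)} = - \frac{p}{4}$
$h{\left(s \right)} = 5$
$H{\left(u,v \right)} = 6 u + u v$ ($H{\left(u,v \right)} = \left(5 u + u v\right) + u = 6 u + u v$)
$\frac{4830683 + G{\left(534 \right)}}{-328752 + H{\left(-882,1226 \right)}} = \frac{4830683 - \frac{267}{2}}{-328752 - 882 \left(6 + 1226\right)} = \frac{4830683 - \frac{267}{2}}{-328752 - 1086624} = \frac{9661099}{2 \left(-328752 - 1086624\right)} = \frac{9661099}{2 \left(-1415376\right)} = \frac{9661099}{2} \left(- \frac{1}{1415376}\right) = - \frac{9661099}{2830752}$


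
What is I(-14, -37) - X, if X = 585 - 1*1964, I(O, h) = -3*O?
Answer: 1421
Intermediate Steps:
X = -1379 (X = 585 - 1964 = -1379)
I(-14, -37) - X = -3*(-14) - 1*(-1379) = 42 + 1379 = 1421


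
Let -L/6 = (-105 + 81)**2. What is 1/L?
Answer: -1/3456 ≈ -0.00028935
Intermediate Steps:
L = -3456 (L = -6*(-105 + 81)**2 = -6*(-24)**2 = -6*576 = -3456)
1/L = 1/(-3456) = -1/3456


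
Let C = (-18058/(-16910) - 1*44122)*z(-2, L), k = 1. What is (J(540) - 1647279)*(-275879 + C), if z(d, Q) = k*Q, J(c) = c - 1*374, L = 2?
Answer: 5070871107364491/8455 ≈ 5.9975e+11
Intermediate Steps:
J(c) = -374 + c (J(c) = c - 374 = -374 + c)
z(d, Q) = Q (z(d, Q) = 1*Q = Q)
C = -746084962/8455 (C = (-18058/(-16910) - 1*44122)*2 = (-18058*(-1/16910) - 44122)*2 = (9029/8455 - 44122)*2 = -373042481/8455*2 = -746084962/8455 ≈ -88242.)
(J(540) - 1647279)*(-275879 + C) = ((-374 + 540) - 1647279)*(-275879 - 746084962/8455) = (166 - 1647279)*(-3078641907/8455) = -1647113*(-3078641907/8455) = 5070871107364491/8455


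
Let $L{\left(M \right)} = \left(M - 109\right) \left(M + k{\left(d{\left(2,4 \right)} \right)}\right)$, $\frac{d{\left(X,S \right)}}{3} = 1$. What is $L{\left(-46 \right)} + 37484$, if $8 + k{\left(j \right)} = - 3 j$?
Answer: $47249$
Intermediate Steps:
$d{\left(X,S \right)} = 3$ ($d{\left(X,S \right)} = 3 \cdot 1 = 3$)
$k{\left(j \right)} = -8 - 3 j$
$L{\left(M \right)} = \left(-109 + M\right) \left(-17 + M\right)$ ($L{\left(M \right)} = \left(M - 109\right) \left(M - 17\right) = \left(-109 + M\right) \left(M - 17\right) = \left(-109 + M\right) \left(-17 + M\right)$)
$L{\left(-46 \right)} + 37484 = \left(1853 + \left(-46\right)^{2} - -5796\right) + 37484 = \left(1853 + 2116 + 5796\right) + 37484 = 9765 + 37484 = 47249$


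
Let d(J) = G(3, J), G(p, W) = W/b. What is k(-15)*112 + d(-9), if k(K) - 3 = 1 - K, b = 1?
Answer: 2119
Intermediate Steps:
k(K) = 4 - K (k(K) = 3 + (1 - K) = 4 - K)
G(p, W) = W (G(p, W) = W/1 = W*1 = W)
d(J) = J
k(-15)*112 + d(-9) = (4 - 1*(-15))*112 - 9 = (4 + 15)*112 - 9 = 19*112 - 9 = 2128 - 9 = 2119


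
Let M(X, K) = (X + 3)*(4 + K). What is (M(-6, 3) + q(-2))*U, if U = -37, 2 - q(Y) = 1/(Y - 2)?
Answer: 2775/4 ≈ 693.75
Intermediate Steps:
q(Y) = 2 - 1/(-2 + Y) (q(Y) = 2 - 1/(Y - 2) = 2 - 1/(-2 + Y))
M(X, K) = (3 + X)*(4 + K)
(M(-6, 3) + q(-2))*U = ((12 + 3*3 + 4*(-6) + 3*(-6)) + (-5 + 2*(-2))/(-2 - 2))*(-37) = ((12 + 9 - 24 - 18) + (-5 - 4)/(-4))*(-37) = (-21 - ¼*(-9))*(-37) = (-21 + 9/4)*(-37) = -75/4*(-37) = 2775/4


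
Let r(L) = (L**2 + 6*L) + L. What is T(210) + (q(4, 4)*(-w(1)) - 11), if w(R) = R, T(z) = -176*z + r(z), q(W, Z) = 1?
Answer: 8598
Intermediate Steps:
r(L) = L**2 + 7*L
T(z) = -176*z + z*(7 + z)
T(210) + (q(4, 4)*(-w(1)) - 11) = 210*(-169 + 210) + (1*(-1*1) - 11) = 210*41 + (1*(-1) - 11) = 8610 + (-1 - 11) = 8610 - 12 = 8598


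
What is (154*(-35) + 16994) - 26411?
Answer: -14807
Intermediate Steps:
(154*(-35) + 16994) - 26411 = (-5390 + 16994) - 26411 = 11604 - 26411 = -14807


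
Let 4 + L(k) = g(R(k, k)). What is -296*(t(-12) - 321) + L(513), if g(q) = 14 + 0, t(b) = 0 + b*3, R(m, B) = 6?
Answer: 105682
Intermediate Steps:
t(b) = 3*b (t(b) = 0 + 3*b = 3*b)
g(q) = 14
L(k) = 10 (L(k) = -4 + 14 = 10)
-296*(t(-12) - 321) + L(513) = -296*(3*(-12) - 321) + 10 = -296*(-36 - 321) + 10 = -296*(-357) + 10 = 105672 + 10 = 105682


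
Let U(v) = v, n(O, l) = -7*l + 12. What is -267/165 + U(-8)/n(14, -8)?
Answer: -1623/935 ≈ -1.7358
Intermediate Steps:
n(O, l) = 12 - 7*l
-267/165 + U(-8)/n(14, -8) = -267/165 - 8/(12 - 7*(-8)) = -267*1/165 - 8/(12 + 56) = -89/55 - 8/68 = -89/55 - 8*1/68 = -89/55 - 2/17 = -1623/935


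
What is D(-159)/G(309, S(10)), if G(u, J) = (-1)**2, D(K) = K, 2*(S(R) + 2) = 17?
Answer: -159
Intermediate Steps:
S(R) = 13/2 (S(R) = -2 + (1/2)*17 = -2 + 17/2 = 13/2)
G(u, J) = 1
D(-159)/G(309, S(10)) = -159/1 = -159*1 = -159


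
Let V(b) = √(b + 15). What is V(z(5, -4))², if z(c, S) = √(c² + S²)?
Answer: 15 + √41 ≈ 21.403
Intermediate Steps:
z(c, S) = √(S² + c²)
V(b) = √(15 + b)
V(z(5, -4))² = (√(15 + √((-4)² + 5²)))² = (√(15 + √(16 + 25)))² = (√(15 + √41))² = 15 + √41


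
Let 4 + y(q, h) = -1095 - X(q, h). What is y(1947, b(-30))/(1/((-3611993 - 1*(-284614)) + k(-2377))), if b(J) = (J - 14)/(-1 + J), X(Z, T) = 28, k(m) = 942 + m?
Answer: 3751573378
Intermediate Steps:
b(J) = (-14 + J)/(-1 + J)
y(q, h) = -1127 (y(q, h) = -4 + (-1095 - 1*28) = -4 + (-1095 - 28) = -4 - 1123 = -1127)
y(1947, b(-30))/(1/((-3611993 - 1*(-284614)) + k(-2377))) = -(-4072333356 + 320759978) = -1127/(1/((-3611993 + 284614) - 1435)) = -1127/(1/(-3327379 - 1435)) = -1127/(1/(-3328814)) = -1127/(-1/3328814) = -1127*(-3328814) = 3751573378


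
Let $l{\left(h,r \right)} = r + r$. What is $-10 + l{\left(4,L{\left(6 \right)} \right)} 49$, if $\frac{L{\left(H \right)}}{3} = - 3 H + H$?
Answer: $-3538$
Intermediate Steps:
$L{\left(H \right)} = - 6 H$ ($L{\left(H \right)} = 3 \left(- 3 H + H\right) = 3 \left(- 2 H\right) = - 6 H$)
$l{\left(h,r \right)} = 2 r$
$-10 + l{\left(4,L{\left(6 \right)} \right)} 49 = -10 + 2 \left(\left(-6\right) 6\right) 49 = -10 + 2 \left(-36\right) 49 = -10 - 3528 = -3538$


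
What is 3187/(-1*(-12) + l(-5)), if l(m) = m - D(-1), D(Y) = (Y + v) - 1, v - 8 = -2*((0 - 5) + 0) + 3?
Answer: -3187/12 ≈ -265.58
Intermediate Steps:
v = 21 (v = 8 + (-2*((0 - 5) + 0) + 3) = 8 + (-2*(-5 + 0) + 3) = 8 + (-2*(-5) + 3) = 8 + (10 + 3) = 8 + 13 = 21)
D(Y) = 20 + Y (D(Y) = (Y + 21) - 1 = (21 + Y) - 1 = 20 + Y)
l(m) = -19 + m (l(m) = m - (20 - 1) = m - 1*19 = m - 19 = -19 + m)
3187/(-1*(-12) + l(-5)) = 3187/(-1*(-12) + (-19 - 5)) = 3187/(12 - 24) = 3187/(-12) = 3187*(-1/12) = -3187/12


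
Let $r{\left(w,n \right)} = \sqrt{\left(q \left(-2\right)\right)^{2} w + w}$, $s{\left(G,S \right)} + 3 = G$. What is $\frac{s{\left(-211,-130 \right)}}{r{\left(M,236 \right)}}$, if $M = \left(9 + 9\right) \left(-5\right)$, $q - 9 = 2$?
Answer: $\frac{107 i \sqrt{194}}{1455} \approx 1.0243 i$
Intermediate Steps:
$q = 11$ ($q = 9 + 2 = 11$)
$s{\left(G,S \right)} = -3 + G$
$M = -90$ ($M = 18 \left(-5\right) = -90$)
$r{\left(w,n \right)} = \sqrt{485} \sqrt{w}$ ($r{\left(w,n \right)} = \sqrt{\left(11 \left(-2\right)\right)^{2} w + w} = \sqrt{\left(-22\right)^{2} w + w} = \sqrt{484 w + w} = \sqrt{485 w} = \sqrt{485} \sqrt{w}$)
$\frac{s{\left(-211,-130 \right)}}{r{\left(M,236 \right)}} = \frac{-3 - 211}{\sqrt{485} \sqrt{-90}} = - \frac{214}{\sqrt{485} \cdot 3 i \sqrt{10}} = - \frac{214}{15 i \sqrt{194}} = - 214 \left(- \frac{i \sqrt{194}}{2910}\right) = \frac{107 i \sqrt{194}}{1455}$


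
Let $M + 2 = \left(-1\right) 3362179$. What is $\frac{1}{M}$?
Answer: $- \frac{1}{3362181} \approx -2.9743 \cdot 10^{-7}$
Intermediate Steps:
$M = -3362181$ ($M = -2 - 3362179 = -3362181$)
$\frac{1}{M} = \frac{1}{-3362181} = - \frac{1}{3362181}$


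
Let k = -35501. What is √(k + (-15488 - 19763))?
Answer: 4*I*√4422 ≈ 265.99*I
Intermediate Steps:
√(k + (-15488 - 19763)) = √(-35501 + (-15488 - 19763)) = √(-35501 - 35251) = √(-70752) = 4*I*√4422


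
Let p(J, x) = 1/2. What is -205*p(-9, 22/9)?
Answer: -205/2 ≈ -102.50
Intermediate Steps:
p(J, x) = 1/2
-205*p(-9, 22/9) = -205*1/2 = -205/2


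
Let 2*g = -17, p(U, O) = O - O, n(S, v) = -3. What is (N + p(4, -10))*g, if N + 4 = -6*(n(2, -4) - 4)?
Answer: -323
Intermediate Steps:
p(U, O) = 0
g = -17/2 (g = (½)*(-17) = -17/2 ≈ -8.5000)
N = 38 (N = -4 - 6*(-3 - 4) = -4 - 6*(-7) = -4 + 42 = 38)
(N + p(4, -10))*g = (38 + 0)*(-17/2) = 38*(-17/2) = -323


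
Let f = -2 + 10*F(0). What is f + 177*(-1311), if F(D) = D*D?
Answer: -232049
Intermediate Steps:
F(D) = D**2
f = -2 (f = -2 + 10*0**2 = -2 + 10*0 = -2 + 0 = -2)
f + 177*(-1311) = -2 + 177*(-1311) = -2 - 232047 = -232049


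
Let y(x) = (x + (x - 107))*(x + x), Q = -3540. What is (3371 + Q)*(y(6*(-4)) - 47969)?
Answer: 6849401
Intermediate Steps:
y(x) = 2*x*(-107 + 2*x) (y(x) = (x + (-107 + x))*(2*x) = (-107 + 2*x)*(2*x) = 2*x*(-107 + 2*x))
(3371 + Q)*(y(6*(-4)) - 47969) = (3371 - 3540)*(2*(6*(-4))*(-107 + 2*(6*(-4))) - 47969) = -169*(2*(-24)*(-107 + 2*(-24)) - 47969) = -169*(2*(-24)*(-107 - 48) - 47969) = -169*(2*(-24)*(-155) - 47969) = -169*(7440 - 47969) = -169*(-40529) = 6849401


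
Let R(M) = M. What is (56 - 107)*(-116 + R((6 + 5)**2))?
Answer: -255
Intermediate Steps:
(56 - 107)*(-116 + R((6 + 5)**2)) = (56 - 107)*(-116 + (6 + 5)**2) = -51*(-116 + 11**2) = -51*(-116 + 121) = -51*5 = -255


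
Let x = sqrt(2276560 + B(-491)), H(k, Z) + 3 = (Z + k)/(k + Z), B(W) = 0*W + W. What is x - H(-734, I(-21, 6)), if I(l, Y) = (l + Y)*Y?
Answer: 2 + sqrt(2276069) ≈ 1510.7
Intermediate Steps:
B(W) = W (B(W) = 0 + W = W)
I(l, Y) = Y*(Y + l) (I(l, Y) = (Y + l)*Y = Y*(Y + l))
H(k, Z) = -2 (H(k, Z) = -3 + (Z + k)/(k + Z) = -3 + (Z + k)/(Z + k) = -3 + 1 = -2)
x = sqrt(2276069) (x = sqrt(2276560 - 491) = sqrt(2276069) ≈ 1508.7)
x - H(-734, I(-21, 6)) = sqrt(2276069) - 1*(-2) = sqrt(2276069) + 2 = 2 + sqrt(2276069)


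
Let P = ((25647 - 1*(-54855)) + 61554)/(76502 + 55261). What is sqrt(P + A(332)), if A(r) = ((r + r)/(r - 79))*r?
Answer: 2*sqrt(26930732078991158)/11112013 ≈ 29.537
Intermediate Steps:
A(r) = 2*r**2/(-79 + r) (A(r) = ((2*r)/(-79 + r))*r = (2*r/(-79 + r))*r = 2*r**2/(-79 + r))
P = 47352/43921 (P = ((25647 + 54855) + 61554)/131763 = (80502 + 61554)*(1/131763) = 142056*(1/131763) = 47352/43921 ≈ 1.0781)
sqrt(P + A(332)) = sqrt(47352/43921 + 2*332**2/(-79 + 332)) = sqrt(47352/43921 + 2*110224/253) = sqrt(47352/43921 + 2*110224*(1/253)) = sqrt(47352/43921 + 220448/253) = sqrt(9694276664/11112013) = 2*sqrt(26930732078991158)/11112013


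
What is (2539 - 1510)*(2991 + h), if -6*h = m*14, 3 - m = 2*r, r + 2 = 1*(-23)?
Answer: 2950486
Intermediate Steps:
r = -25 (r = -2 + 1*(-23) = -2 - 23 = -25)
m = 53 (m = 3 - 2*(-25) = 3 - 1*(-50) = 3 + 50 = 53)
h = -371/3 (h = -53*14/6 = -⅙*742 = -371/3 ≈ -123.67)
(2539 - 1510)*(2991 + h) = (2539 - 1510)*(2991 - 371/3) = 1029*(8602/3) = 2950486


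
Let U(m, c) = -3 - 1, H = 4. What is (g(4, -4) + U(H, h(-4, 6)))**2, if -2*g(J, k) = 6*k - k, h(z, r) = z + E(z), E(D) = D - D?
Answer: 36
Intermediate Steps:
E(D) = 0
h(z, r) = z (h(z, r) = z + 0 = z)
U(m, c) = -4
g(J, k) = -5*k/2 (g(J, k) = -(6*k - k)/2 = -5*k/2)
(g(4, -4) + U(H, h(-4, 6)))**2 = (-5/2*(-4) - 4)**2 = (10 - 4)**2 = 6**2 = 36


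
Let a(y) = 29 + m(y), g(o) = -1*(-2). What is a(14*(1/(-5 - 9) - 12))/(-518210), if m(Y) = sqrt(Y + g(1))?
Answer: -29/518210 - I*sqrt(167)/518210 ≈ -5.5962e-5 - 2.4937e-5*I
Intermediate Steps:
g(o) = 2
m(Y) = sqrt(2 + Y) (m(Y) = sqrt(Y + 2) = sqrt(2 + Y))
a(y) = 29 + sqrt(2 + y)
a(14*(1/(-5 - 9) - 12))/(-518210) = (29 + sqrt(2 + 14*(1/(-5 - 9) - 12)))/(-518210) = (29 + sqrt(2 + 14*(1/(-14) - 12)))*(-1/518210) = (29 + sqrt(2 + 14*(-1/14 - 12)))*(-1/518210) = (29 + sqrt(2 + 14*(-169/14)))*(-1/518210) = (29 + sqrt(2 - 169))*(-1/518210) = (29 + sqrt(-167))*(-1/518210) = (29 + I*sqrt(167))*(-1/518210) = -29/518210 - I*sqrt(167)/518210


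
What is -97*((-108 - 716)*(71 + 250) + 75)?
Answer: 25649613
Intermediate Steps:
-97*((-108 - 716)*(71 + 250) + 75) = -97*(-824*321 + 75) = -97*(-264504 + 75) = -97*(-264429) = 25649613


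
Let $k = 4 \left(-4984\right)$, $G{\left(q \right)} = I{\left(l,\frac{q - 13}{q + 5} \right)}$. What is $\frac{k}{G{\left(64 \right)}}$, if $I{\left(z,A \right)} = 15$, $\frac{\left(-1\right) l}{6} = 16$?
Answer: $- \frac{19936}{15} \approx -1329.1$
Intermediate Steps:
$l = -96$ ($l = \left(-6\right) 16 = -96$)
$G{\left(q \right)} = 15$
$k = -19936$
$\frac{k}{G{\left(64 \right)}} = - \frac{19936}{15}$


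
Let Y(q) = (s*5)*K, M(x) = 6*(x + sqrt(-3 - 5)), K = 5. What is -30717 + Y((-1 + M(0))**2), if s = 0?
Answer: -30717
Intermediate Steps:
M(x) = 6*x + 12*I*sqrt(2) (M(x) = 6*(x + sqrt(-8)) = 6*(x + 2*I*sqrt(2)) = 6*x + 12*I*sqrt(2))
Y(q) = 0 (Y(q) = (0*5)*5 = 0*5 = 0)
-30717 + Y((-1 + M(0))**2) = -30717 + 0 = -30717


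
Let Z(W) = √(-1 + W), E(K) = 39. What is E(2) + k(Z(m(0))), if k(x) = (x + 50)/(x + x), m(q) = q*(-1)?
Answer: 79/2 - 25*I ≈ 39.5 - 25.0*I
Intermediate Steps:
m(q) = -q
k(x) = (50 + x)/(2*x) (k(x) = (50 + x)/((2*x)) = (50 + x)*(1/(2*x)) = (50 + x)/(2*x))
E(2) + k(Z(m(0))) = 39 + (50 + √(-1 - 1*0))/(2*(√(-1 - 1*0))) = 39 + (50 + √(-1 + 0))/(2*(√(-1 + 0))) = 39 + (50 + √(-1))/(2*(√(-1))) = 39 + (50 + I)/(2*I) = 39 + (-I)*(50 + I)/2 = 39 - I*(50 + I)/2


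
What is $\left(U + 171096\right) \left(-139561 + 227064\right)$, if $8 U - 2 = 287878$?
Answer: $18120208743$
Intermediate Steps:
$U = 35985$ ($U = \frac{1}{4} + \frac{1}{8} \cdot 287878 = \frac{1}{4} + \frac{143939}{4} = 35985$)
$\left(U + 171096\right) \left(-139561 + 227064\right) = \left(35985 + 171096\right) \left(-139561 + 227064\right) = 207081 \cdot 87503 = 18120208743$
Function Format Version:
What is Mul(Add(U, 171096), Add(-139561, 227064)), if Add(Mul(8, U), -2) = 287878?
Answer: 18120208743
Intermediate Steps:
U = 35985 (U = Add(Rational(1, 4), Mul(Rational(1, 8), 287878)) = Add(Rational(1, 4), Rational(143939, 4)) = 35985)
Mul(Add(U, 171096), Add(-139561, 227064)) = Mul(Add(35985, 171096), Add(-139561, 227064)) = Mul(207081, 87503) = 18120208743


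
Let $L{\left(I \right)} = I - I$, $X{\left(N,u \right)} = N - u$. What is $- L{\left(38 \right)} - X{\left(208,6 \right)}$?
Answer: $-202$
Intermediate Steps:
$L{\left(I \right)} = 0$
$- L{\left(38 \right)} - X{\left(208,6 \right)} = \left(-1\right) 0 - \left(208 - 6\right) = 0 - \left(208 - 6\right) = 0 - 202 = -202$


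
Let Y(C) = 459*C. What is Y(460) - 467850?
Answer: -256710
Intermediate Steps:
Y(460) - 467850 = 459*460 - 467850 = 211140 - 467850 = -256710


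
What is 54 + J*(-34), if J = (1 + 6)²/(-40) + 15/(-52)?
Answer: 27419/260 ≈ 105.46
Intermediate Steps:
J = -787/520 (J = 7²*(-1/40) + 15*(-1/52) = 49*(-1/40) - 15/52 = -49/40 - 15/52 = -787/520 ≈ -1.5135)
54 + J*(-34) = 54 - 787/520*(-34) = 54 + 13379/260 = 27419/260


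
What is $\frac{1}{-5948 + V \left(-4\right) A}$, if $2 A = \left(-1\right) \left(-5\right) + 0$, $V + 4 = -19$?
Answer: $- \frac{1}{5718} \approx -0.00017489$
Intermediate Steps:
$V = -23$ ($V = -4 - 19 = -23$)
$A = \frac{5}{2}$ ($A = \frac{\left(-1\right) \left(-5\right) + 0}{2} = \frac{5 + 0}{2} = \frac{1}{2} \cdot 5 = \frac{5}{2} \approx 2.5$)
$\frac{1}{-5948 + V \left(-4\right) A} = \frac{1}{-5948 + \left(-23\right) \left(-4\right) \frac{5}{2}} = \frac{1}{-5948 + 92 \cdot \frac{5}{2}} = \frac{1}{-5948 + 230} = \frac{1}{-5718} = - \frac{1}{5718}$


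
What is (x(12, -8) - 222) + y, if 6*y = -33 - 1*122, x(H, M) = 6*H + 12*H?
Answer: -191/6 ≈ -31.833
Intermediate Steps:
x(H, M) = 18*H
y = -155/6 (y = (-33 - 1*122)/6 = (-33 - 122)/6 = (⅙)*(-155) = -155/6 ≈ -25.833)
(x(12, -8) - 222) + y = (18*12 - 222) - 155/6 = (216 - 222) - 155/6 = -6 - 155/6 = -191/6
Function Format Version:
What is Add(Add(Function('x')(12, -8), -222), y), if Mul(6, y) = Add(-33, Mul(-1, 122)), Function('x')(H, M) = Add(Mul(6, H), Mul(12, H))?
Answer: Rational(-191, 6) ≈ -31.833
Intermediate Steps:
Function('x')(H, M) = Mul(18, H)
y = Rational(-155, 6) (y = Mul(Rational(1, 6), Add(-33, Mul(-1, 122))) = Mul(Rational(1, 6), Add(-33, -122)) = Mul(Rational(1, 6), -155) = Rational(-155, 6) ≈ -25.833)
Add(Add(Function('x')(12, -8), -222), y) = Add(Add(Mul(18, 12), -222), Rational(-155, 6)) = Add(Add(216, -222), Rational(-155, 6)) = Add(-6, Rational(-155, 6)) = Rational(-191, 6)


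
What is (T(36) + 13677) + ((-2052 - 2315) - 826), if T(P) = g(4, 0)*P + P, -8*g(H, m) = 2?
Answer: 8511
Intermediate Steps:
g(H, m) = -¼ (g(H, m) = -⅛*2 = -¼)
T(P) = 3*P/4 (T(P) = -P/4 + P = 3*P/4)
(T(36) + 13677) + ((-2052 - 2315) - 826) = ((¾)*36 + 13677) + ((-2052 - 2315) - 826) = (27 + 13677) + (-4367 - 826) = 13704 - 5193 = 8511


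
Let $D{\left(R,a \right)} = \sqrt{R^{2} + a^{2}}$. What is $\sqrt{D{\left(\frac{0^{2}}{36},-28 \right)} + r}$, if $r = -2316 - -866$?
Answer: $3 i \sqrt{158} \approx 37.709 i$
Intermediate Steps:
$r = -1450$ ($r = -2316 + 866 = -1450$)
$\sqrt{D{\left(\frac{0^{2}}{36},-28 \right)} + r} = \sqrt{\sqrt{\left(\frac{0^{2}}{36}\right)^{2} + \left(-28\right)^{2}} - 1450} = \sqrt{\sqrt{\left(0 \cdot \frac{1}{36}\right)^{2} + 784} - 1450} = \sqrt{\sqrt{0^{2} + 784} - 1450} = \sqrt{\sqrt{0 + 784} - 1450} = \sqrt{\sqrt{784} - 1450} = \sqrt{28 - 1450} = \sqrt{-1422} = 3 i \sqrt{158}$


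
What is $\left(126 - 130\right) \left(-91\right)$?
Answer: $364$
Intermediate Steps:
$\left(126 - 130\right) \left(-91\right) = \left(-4\right) \left(-91\right) = 364$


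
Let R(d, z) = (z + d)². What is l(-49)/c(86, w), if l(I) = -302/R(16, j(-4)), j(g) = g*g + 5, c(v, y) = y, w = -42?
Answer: 151/28749 ≈ 0.0052524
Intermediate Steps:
j(g) = 5 + g² (j(g) = g² + 5 = 5 + g²)
R(d, z) = (d + z)²
l(I) = -302/1369 (l(I) = -302/(16 + (5 + (-4)²))² = -302/(16 + (5 + 16))² = -302/(16 + 21)² = -302/(37²) = -302/1369)
l(-49)/c(86, w) = -302/1369/(-42) = -302/1369*(-1/42) = 151/28749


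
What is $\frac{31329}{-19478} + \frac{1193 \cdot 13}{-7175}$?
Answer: $- \frac{526869877}{139754650} \approx -3.77$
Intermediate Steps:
$\frac{31329}{-19478} + \frac{1193 \cdot 13}{-7175} = 31329 \left(- \frac{1}{19478}\right) + 15509 \left(- \frac{1}{7175}\right) = - \frac{31329}{19478} - \frac{15509}{7175} = - \frac{526869877}{139754650}$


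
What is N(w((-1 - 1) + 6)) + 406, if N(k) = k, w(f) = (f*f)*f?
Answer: 470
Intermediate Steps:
w(f) = f**3 (w(f) = f**2*f = f**3)
N(w((-1 - 1) + 6)) + 406 = ((-1 - 1) + 6)**3 + 406 = (-2 + 6)**3 + 406 = 4**3 + 406 = 64 + 406 = 470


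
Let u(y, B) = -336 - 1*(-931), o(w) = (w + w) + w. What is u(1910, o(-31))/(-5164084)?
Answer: -595/5164084 ≈ -0.00011522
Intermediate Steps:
o(w) = 3*w (o(w) = 2*w + w = 3*w)
u(y, B) = 595 (u(y, B) = -336 + 931 = 595)
u(1910, o(-31))/(-5164084) = 595/(-5164084) = 595*(-1/5164084) = -595/5164084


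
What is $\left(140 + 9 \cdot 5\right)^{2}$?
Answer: $34225$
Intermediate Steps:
$\left(140 + 9 \cdot 5\right)^{2} = \left(140 + 45\right)^{2} = 185^{2} = 34225$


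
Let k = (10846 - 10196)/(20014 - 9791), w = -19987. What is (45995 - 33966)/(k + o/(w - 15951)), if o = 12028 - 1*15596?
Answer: 2209692259523/29917682 ≈ 73859.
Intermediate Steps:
o = -3568 (o = 12028 - 15596 = -3568)
k = 650/10223 ≈ 0.063582
(45995 - 33966)/(k + o/(w - 15951)) = (45995 - 33966)/(650/10223 - 3568/(-19987 - 15951)) = 12029/(650/10223 - 3568/(-35938)) = 12029/(650/10223 - 3568*(-1/35938)) = 12029/(650/10223 + 1784/17969) = 12029/(29917682/183697087) = 12029*(183697087/29917682) = 2209692259523/29917682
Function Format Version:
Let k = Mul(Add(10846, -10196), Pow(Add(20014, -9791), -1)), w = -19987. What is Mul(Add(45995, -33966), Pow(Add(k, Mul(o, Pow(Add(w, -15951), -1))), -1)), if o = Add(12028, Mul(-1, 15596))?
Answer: Rational(2209692259523, 29917682) ≈ 73859.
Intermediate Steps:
o = -3568 (o = Add(12028, -15596) = -3568)
k = Rational(650, 10223) (k = Mul(650, Pow(10223, -1)) = Mul(650, Rational(1, 10223)) = Rational(650, 10223) ≈ 0.063582)
Mul(Add(45995, -33966), Pow(Add(k, Mul(o, Pow(Add(w, -15951), -1))), -1)) = Mul(Add(45995, -33966), Pow(Add(Rational(650, 10223), Mul(-3568, Pow(Add(-19987, -15951), -1))), -1)) = Mul(12029, Pow(Add(Rational(650, 10223), Mul(-3568, Pow(-35938, -1))), -1)) = Mul(12029, Pow(Add(Rational(650, 10223), Mul(-3568, Rational(-1, 35938))), -1)) = Mul(12029, Pow(Add(Rational(650, 10223), Rational(1784, 17969)), -1)) = Mul(12029, Pow(Rational(29917682, 183697087), -1)) = Mul(12029, Rational(183697087, 29917682)) = Rational(2209692259523, 29917682)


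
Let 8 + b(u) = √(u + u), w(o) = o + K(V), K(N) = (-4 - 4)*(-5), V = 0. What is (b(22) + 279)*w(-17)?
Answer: 6233 + 46*√11 ≈ 6385.6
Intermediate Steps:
K(N) = 40 (K(N) = -8*(-5) = 40)
w(o) = 40 + o (w(o) = o + 40 = 40 + o)
b(u) = -8 + √2*√u (b(u) = -8 + √(u + u) = -8 + √(2*u) = -8 + √2*√u)
(b(22) + 279)*w(-17) = ((-8 + √2*√22) + 279)*(40 - 17) = ((-8 + 2*√11) + 279)*23 = (271 + 2*√11)*23 = 6233 + 46*√11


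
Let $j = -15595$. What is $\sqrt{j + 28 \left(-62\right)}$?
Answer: $i \sqrt{17331} \approx 131.65 i$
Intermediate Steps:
$\sqrt{j + 28 \left(-62\right)} = \sqrt{-15595 + 28 \left(-62\right)} = \sqrt{-15595 - 1736} = \sqrt{-17331} = i \sqrt{17331}$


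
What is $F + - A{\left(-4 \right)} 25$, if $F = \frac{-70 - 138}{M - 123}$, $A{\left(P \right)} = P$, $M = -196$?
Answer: $\frac{32108}{319} \approx 100.65$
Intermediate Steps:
$F = \frac{208}{319}$ ($F = \frac{-70 - 138}{-196 - 123} = - \frac{208}{-319} = \left(-208\right) \left(- \frac{1}{319}\right) = \frac{208}{319} \approx 0.65204$)
$F + - A{\left(-4 \right)} 25 = \frac{208}{319} + \left(-1\right) \left(-4\right) 25 = \frac{208}{319} + 4 \cdot 25 = \frac{208}{319} + 100 = \frac{32108}{319}$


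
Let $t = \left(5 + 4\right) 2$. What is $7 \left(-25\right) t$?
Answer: $-3150$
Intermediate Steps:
$t = 18$ ($t = 9 \cdot 2 = 18$)
$7 \left(-25\right) t = 7 \left(-25\right) 18 = \left(-175\right) 18 = -3150$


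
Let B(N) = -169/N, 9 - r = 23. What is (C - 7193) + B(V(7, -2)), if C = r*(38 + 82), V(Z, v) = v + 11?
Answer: -80026/9 ≈ -8891.8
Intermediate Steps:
V(Z, v) = 11 + v
r = -14 (r = 9 - 1*23 = 9 - 23 = -14)
C = -1680 (C = -14*(38 + 82) = -14*120 = -1680)
(C - 7193) + B(V(7, -2)) = (-1680 - 7193) - 169/(11 - 2) = -8873 - 169/9 = -80026/9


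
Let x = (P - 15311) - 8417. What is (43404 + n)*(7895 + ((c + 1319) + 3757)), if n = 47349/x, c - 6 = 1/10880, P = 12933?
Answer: 66147237977669391/117449600 ≈ 5.6320e+8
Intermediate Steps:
c = 65281/10880 (c = 6 + 1/10880 = 65281/10880 ≈ 6.0001)
x = -10795 (x = (12933 - 15311) - 8417 = -2378 - 8417 = -10795)
n = -47349/10795 (n = 47349/(-10795) = 47349*(-1/10795) = -47349/10795 ≈ -4.3862)
(43404 + n)*(7895 + ((c + 1319) + 3757)) = (43404 - 47349/10795)*(7895 + ((65281/10880 + 1319) + 3757)) = 468498831*(7895 + (14416001/10880 + 3757))/10795 = 468498831*(7895 + 55292161/10880)/10795 = (468498831/10795)*(141189761/10880) = 66147237977669391/117449600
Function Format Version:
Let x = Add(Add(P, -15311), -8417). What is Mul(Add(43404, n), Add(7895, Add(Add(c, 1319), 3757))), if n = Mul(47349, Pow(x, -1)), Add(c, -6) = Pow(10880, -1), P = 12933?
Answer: Rational(66147237977669391, 117449600) ≈ 5.6320e+8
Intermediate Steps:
c = Rational(65281, 10880) (c = Add(6, Pow(10880, -1)) = Add(6, Rational(1, 10880)) = Rational(65281, 10880) ≈ 6.0001)
x = -10795 (x = Add(Add(12933, -15311), -8417) = Add(-2378, -8417) = -10795)
n = Rational(-47349, 10795) (n = Mul(47349, Pow(-10795, -1)) = Mul(47349, Rational(-1, 10795)) = Rational(-47349, 10795) ≈ -4.3862)
Mul(Add(43404, n), Add(7895, Add(Add(c, 1319), 3757))) = Mul(Add(43404, Rational(-47349, 10795)), Add(7895, Add(Add(Rational(65281, 10880), 1319), 3757))) = Mul(Rational(468498831, 10795), Add(7895, Add(Rational(14416001, 10880), 3757))) = Mul(Rational(468498831, 10795), Add(7895, Rational(55292161, 10880))) = Mul(Rational(468498831, 10795), Rational(141189761, 10880)) = Rational(66147237977669391, 117449600)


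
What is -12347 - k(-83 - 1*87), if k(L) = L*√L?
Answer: -12347 + 170*I*√170 ≈ -12347.0 + 2216.5*I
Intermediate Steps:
k(L) = L^(3/2)
-12347 - k(-83 - 1*87) = -12347 - (-83 - 1*87)^(3/2) = -12347 - (-83 - 87)^(3/2) = -12347 - (-170)^(3/2) = -12347 - (-170)*I*√170 = -12347 + 170*I*√170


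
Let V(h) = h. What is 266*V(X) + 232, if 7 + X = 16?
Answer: 2626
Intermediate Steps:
X = 9 (X = -7 + 16 = 9)
266*V(X) + 232 = 266*9 + 232 = 2394 + 232 = 2626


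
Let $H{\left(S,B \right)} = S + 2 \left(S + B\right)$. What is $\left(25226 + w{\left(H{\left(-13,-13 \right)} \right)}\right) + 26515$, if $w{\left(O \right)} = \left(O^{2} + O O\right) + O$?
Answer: $60126$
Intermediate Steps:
$H{\left(S,B \right)} = 2 B + 3 S$ ($H{\left(S,B \right)} = S + 2 \left(B + S\right) = S + \left(2 B + 2 S\right) = 2 B + 3 S$)
$w{\left(O \right)} = O + 2 O^{2}$ ($w{\left(O \right)} = \left(O^{2} + O^{2}\right) + O = 2 O^{2} + O = O + 2 O^{2}$)
$\left(25226 + w{\left(H{\left(-13,-13 \right)} \right)}\right) + 26515 = \left(25226 + \left(2 \left(-13\right) + 3 \left(-13\right)\right) \left(1 + 2 \left(2 \left(-13\right) + 3 \left(-13\right)\right)\right)\right) + 26515 = \left(25226 + \left(-26 - 39\right) \left(1 + 2 \left(-26 - 39\right)\right)\right) + 26515 = \left(25226 - 65 \left(1 + 2 \left(-65\right)\right)\right) + 26515 = \left(25226 - 65 \left(1 - 130\right)\right) + 26515 = \left(25226 - -8385\right) + 26515 = \left(25226 + 8385\right) + 26515 = 33611 + 26515 = 60126$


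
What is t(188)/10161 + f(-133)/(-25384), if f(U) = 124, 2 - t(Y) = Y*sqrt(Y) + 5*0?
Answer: -302299/64481706 - 376*sqrt(47)/10161 ≈ -0.25838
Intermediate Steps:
t(Y) = 2 - Y**(3/2) (t(Y) = 2 - (Y*sqrt(Y) + 5*0) = 2 - (Y**(3/2) + 0) = 2 - Y**(3/2))
t(188)/10161 + f(-133)/(-25384) = (2 - 188**(3/2))/10161 + 124/(-25384) = (2 - 376*sqrt(47))*(1/10161) + 124*(-1/25384) = (2 - 376*sqrt(47))*(1/10161) - 31/6346 = (2/10161 - 376*sqrt(47)/10161) - 31/6346 = -302299/64481706 - 376*sqrt(47)/10161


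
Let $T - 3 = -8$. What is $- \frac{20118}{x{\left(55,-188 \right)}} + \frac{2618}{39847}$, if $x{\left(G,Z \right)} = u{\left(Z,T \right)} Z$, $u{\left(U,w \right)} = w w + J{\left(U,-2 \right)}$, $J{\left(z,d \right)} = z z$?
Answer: $\frac{9104848921}{132478763042} \approx 0.068727$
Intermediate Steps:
$T = -5$ ($T = 3 - 8 = -5$)
$J{\left(z,d \right)} = z^{2}$
$u{\left(U,w \right)} = U^{2} + w^{2}$ ($u{\left(U,w \right)} = w w + U^{2} = w^{2} + U^{2} = U^{2} + w^{2}$)
$x{\left(G,Z \right)} = Z \left(25 + Z^{2}\right)$ ($x{\left(G,Z \right)} = \left(Z^{2} + \left(-5\right)^{2}\right) Z = \left(Z^{2} + 25\right) Z = \left(25 + Z^{2}\right) Z = Z \left(25 + Z^{2}\right)$)
$- \frac{20118}{x{\left(55,-188 \right)}} + \frac{2618}{39847} = - \frac{20118}{\left(-188\right) \left(25 + \left(-188\right)^{2}\right)} + \frac{2618}{39847} = - \frac{20118}{\left(-188\right) \left(25 + 35344\right)} + 2618 \cdot \frac{1}{39847} = - \frac{20118}{\left(-188\right) 35369} + \frac{2618}{39847} = - \frac{20118}{-6649372} + \frac{2618}{39847} = \left(-20118\right) \left(- \frac{1}{6649372}\right) + \frac{2618}{39847} = \frac{10059}{3324686} + \frac{2618}{39847} = \frac{9104848921}{132478763042}$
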